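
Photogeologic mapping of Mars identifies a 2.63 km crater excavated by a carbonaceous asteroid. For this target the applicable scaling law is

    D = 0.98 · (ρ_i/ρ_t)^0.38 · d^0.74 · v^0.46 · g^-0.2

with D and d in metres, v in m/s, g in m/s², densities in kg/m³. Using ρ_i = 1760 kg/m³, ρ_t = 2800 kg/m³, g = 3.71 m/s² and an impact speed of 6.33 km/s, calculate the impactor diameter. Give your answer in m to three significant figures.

d ≈ 337 m

Rearranging for d: d = [D / (0.98 · (1760/2800)^0.38 · 6330^0.46 · 3.71^-0.2)]^(1/0.74).
D = 2630 m.
(1760/2800)^0.38 = 0.8383
6330^0.46 = 56.06
3.71^-0.2 = 0.7694
Denominator = 0.98 × 0.8383 × 56.06 × 0.7694 = 35.43
D / 35.43 = 2630 / 35.43 = 74.23
d = 74.23^(1/0.74) = 74.23^1.3514 = 337.2 m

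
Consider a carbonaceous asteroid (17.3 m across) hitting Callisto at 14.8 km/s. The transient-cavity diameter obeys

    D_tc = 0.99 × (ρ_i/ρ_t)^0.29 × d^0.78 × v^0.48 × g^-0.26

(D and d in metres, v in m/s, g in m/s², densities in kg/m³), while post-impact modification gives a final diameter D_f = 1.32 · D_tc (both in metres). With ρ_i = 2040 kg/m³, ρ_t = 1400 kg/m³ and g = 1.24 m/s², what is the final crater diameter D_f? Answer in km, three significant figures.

D_f ≈ 1.28 km

v = 14800 m/s.
(ρ_i/ρ_t)^0.29 = (2040/1400)^0.29 = 1.115
d^0.78 = 17.3^0.78 = 9.240
v^0.48 = 14800^0.48 = 100.4
g^-0.26 = 1.24^-0.26 = 0.9456
D_tc = 0.99 × 1.115 × 9.240 × 100.4 × 0.9456 = 968.3 m
D_f = 1.32 × 968.3 = 1278 m
     = 1.278 km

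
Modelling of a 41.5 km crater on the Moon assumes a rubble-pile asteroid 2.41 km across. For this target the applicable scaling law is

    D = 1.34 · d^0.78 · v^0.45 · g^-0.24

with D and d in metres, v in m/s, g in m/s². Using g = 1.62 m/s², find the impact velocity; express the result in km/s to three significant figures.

v ≈ 17.0 km/s

Rearranging for v: v = [D / (1.34 · 2410^0.78 · 1.62^-0.24)]^(1/0.45).
D = 41500 m.
2410^0.78 = 434.5
1.62^-0.24 = 0.8907
Denominator = 1.34 × 434.5 × 0.8907 = 518.6
D / 518.6 = 41500 / 518.6 = 80.02
v = 80.02^(1/0.45) = 80.02^2.2222 = 16955 m/s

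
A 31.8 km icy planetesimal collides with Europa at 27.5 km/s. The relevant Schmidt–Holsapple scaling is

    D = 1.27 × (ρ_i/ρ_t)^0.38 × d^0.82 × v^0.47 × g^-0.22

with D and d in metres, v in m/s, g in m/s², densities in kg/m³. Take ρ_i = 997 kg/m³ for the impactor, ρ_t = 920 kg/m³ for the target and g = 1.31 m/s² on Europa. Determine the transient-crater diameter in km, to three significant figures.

In SI units: d = 31800 m, v = 27500 m/s.
(ρ_i/ρ_t)^0.38 = (997/920)^0.38 = 1.031
d^0.82 = 31800^0.82 = 4920
v^0.47 = 27500^0.47 = 122.0
g^-0.22 = 1.31^-0.22 = 0.9423
D = 1.27 × 1.031 × 4920 × 122.0 × 0.9423 = 7.406 × 10^5 m
   = 740.6 km

D ≈ 741 km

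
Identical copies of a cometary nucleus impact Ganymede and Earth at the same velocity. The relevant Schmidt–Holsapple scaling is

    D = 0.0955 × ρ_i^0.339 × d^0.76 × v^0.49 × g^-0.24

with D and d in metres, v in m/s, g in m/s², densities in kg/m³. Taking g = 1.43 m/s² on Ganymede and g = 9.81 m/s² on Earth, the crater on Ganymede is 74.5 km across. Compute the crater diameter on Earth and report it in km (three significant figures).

All impactor-dependent factors cancel in the ratio, leaving D_Earth/D_Ganymede = (g_Earth/g_Ganymede)^-0.24.
(9.81/1.43)^-0.24 = 6.860^-0.24 = 0.6299
D_Earth = 0.6299 × 74.5 km = 46.9 km

D ≈ 46.9 km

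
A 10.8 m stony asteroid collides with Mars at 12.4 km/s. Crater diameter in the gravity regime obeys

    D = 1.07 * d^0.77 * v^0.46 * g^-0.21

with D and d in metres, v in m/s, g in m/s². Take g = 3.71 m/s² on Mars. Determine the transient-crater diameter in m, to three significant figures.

D ≈ 388 m

In SI units: v = 12400 m/s.
d^0.77 = 10.8^0.77 = 6.248
v^0.46 = 12400^0.46 = 76.38
g^-0.21 = 3.71^-0.21 = 0.7593
D = 1.07 × 6.248 × 76.38 × 0.7593 = 387.7 m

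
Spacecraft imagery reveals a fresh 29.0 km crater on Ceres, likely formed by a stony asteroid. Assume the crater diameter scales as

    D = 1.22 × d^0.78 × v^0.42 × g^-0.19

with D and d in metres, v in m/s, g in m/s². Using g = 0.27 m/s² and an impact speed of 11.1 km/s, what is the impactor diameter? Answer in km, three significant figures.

d ≈ 1.97 km

Rearranging for d: d = [D / (1.22 · 11100^0.42 · 0.27^-0.19)]^(1/0.78).
D = 29000 m.
11100^0.42 = 50.01
0.27^-0.19 = 1.282
Denominator = 1.22 × 50.01 × 1.282 = 78.22
D / 78.22 = 29000 / 78.22 = 370.7
d = 370.7^(1/0.78) = 370.7^1.2821 = 1967 m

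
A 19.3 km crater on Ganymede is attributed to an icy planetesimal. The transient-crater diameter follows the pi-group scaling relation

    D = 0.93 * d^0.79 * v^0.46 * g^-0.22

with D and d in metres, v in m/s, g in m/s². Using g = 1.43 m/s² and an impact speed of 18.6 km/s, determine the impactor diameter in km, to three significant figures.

Rearranging for d: d = [D / (0.93 · 18600^0.46 · 1.43^-0.22)]^(1/0.79).
D = 19300 m.
18600^0.46 = 92.04
1.43^-0.22 = 0.9243
Denominator = 0.93 × 92.04 × 0.9243 = 79.12
D / 79.12 = 19300 / 79.12 = 243.9
d = 243.9^(1/0.79) = 243.9^1.2658 = 1051 m

d ≈ 1.05 km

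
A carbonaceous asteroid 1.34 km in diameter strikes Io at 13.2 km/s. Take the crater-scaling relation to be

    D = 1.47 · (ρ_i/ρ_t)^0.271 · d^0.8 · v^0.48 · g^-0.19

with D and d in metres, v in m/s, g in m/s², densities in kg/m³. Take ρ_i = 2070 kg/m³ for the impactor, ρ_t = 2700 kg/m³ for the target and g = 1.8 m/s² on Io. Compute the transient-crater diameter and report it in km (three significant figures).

D ≈ 36.9 km

In SI units: d = 1340 m, v = 13200 m/s.
(ρ_i/ρ_t)^0.271 = (2070/2700)^0.271 = 0.9305
d^0.8 = 1340^0.8 = 317.5
v^0.48 = 13200^0.48 = 95.03
g^-0.19 = 1.8^-0.19 = 0.8943
D = 1.47 × 0.9305 × 317.5 × 95.03 × 0.8943 = 36908 m
   = 36.91 km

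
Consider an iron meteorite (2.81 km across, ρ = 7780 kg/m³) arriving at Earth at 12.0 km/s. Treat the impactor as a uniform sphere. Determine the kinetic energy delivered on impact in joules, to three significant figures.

E ≈ 6.51 × 10^21 J

d = 2810 m; v = 12000 m/s.
Mass m = (π/6) ρ d³ = (π/6) × 7780 × (2810)³ = 9.039 × 10^13 kg
E = ½ m v² = 0.5 × 9.039 × 10^13 × (12000)² = 6.508 × 10^21 J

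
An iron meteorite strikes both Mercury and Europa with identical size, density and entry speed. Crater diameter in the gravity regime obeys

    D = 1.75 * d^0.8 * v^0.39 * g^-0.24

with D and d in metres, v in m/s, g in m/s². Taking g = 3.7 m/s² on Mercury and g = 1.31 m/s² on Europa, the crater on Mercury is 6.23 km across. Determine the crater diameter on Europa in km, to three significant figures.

D ≈ 7.99 km

All impactor-dependent factors cancel in the ratio, leaving D_Europa/D_Mercury = (g_Europa/g_Mercury)^-0.24.
(1.31/3.7)^-0.24 = 0.3541^-0.24 = 1.283
D_Europa = 1.283 × 6.23 km = 7.99 km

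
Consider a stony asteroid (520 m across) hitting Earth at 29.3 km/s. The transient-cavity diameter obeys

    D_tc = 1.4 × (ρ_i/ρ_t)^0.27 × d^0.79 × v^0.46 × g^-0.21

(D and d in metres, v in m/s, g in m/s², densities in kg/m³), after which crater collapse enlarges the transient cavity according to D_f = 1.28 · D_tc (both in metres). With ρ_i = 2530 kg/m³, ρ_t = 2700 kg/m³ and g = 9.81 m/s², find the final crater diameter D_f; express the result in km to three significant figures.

v = 29300 m/s.
(ρ_i/ρ_t)^0.27 = (2530/2700)^0.27 = 0.9826
d^0.79 = 520^0.79 = 139.8
v^0.46 = 29300^0.46 = 113.4
g^-0.21 = 9.81^-0.21 = 0.6191
D_tc = 1.4 × 0.9826 × 139.8 × 113.4 × 0.6191 = 13500 m
D_f = 1.28 × 13500 = 17280 m
     = 17.28 km

D_f ≈ 17.3 km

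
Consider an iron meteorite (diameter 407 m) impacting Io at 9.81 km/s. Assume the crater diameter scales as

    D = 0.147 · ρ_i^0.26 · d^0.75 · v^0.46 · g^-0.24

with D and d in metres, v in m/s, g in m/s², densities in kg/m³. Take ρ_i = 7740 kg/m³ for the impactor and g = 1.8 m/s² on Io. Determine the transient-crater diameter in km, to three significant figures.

D ≈ 8.14 km

In SI units: v = 9810 m/s.
ρ_i^0.26 = 7740^0.26 = 10.26
d^0.75 = 407^0.75 = 90.61
v^0.46 = 9810^0.46 = 68.58
g^-0.24 = 1.8^-0.24 = 0.8684
D = 0.147 × 10.26 × 90.61 × 68.58 × 0.8684 = 8139 m
   = 8.139 km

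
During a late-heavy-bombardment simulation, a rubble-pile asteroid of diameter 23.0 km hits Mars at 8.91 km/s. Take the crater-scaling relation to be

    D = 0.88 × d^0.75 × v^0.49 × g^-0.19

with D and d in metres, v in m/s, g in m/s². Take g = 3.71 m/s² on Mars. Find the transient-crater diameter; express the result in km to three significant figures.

D ≈ 110 km

In SI units: d = 23000 m, v = 8910 m/s.
d^0.75 = 23000^0.75 = 1868
v^0.49 = 8910^0.49 = 86.19
g^-0.19 = 3.71^-0.19 = 0.7795
D = 0.88 × 1868 × 86.19 × 0.7795 = 1.104 × 10^5 m
   = 110.4 km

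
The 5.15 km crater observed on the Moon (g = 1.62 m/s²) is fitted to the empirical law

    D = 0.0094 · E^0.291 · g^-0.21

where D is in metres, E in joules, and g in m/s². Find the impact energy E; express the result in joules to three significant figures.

Rearranging: E = [D / (0.0094 · g^-0.21)]^(1/0.291).
D = 5150 m.
g^-0.21 = 1.62^-0.21 = 0.9037
D / (0.0094 × 0.9037) = 5150 / (8.495 × 10^-3) = 6.062 × 10^5
E = (6.062 × 10^5)^3.4364 = 7.437 × 10^19 J

E ≈ 7.44 × 10^19 J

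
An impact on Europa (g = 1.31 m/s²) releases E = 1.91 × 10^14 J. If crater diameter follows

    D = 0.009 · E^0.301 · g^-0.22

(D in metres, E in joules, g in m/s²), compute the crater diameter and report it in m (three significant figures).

D ≈ 169 m

E^0.301 = (1.91 × 10^14)^0.301 = 1.989 × 10^4
g^-0.22 = 1.31^-0.22 = 0.9423
D = 0.009 × 1.989 × 10^4 × 0.9423 = 168.7 m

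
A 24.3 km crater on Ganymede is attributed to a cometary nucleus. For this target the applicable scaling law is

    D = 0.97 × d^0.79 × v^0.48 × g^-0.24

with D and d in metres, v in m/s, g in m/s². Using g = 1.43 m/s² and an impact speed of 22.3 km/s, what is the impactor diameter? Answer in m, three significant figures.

Rearranging for d: d = [D / (0.97 · 22300^0.48 · 1.43^-0.24)]^(1/0.79).
D = 24300 m.
22300^0.48 = 122.2
1.43^-0.24 = 0.9177
Denominator = 0.97 × 122.2 × 0.9177 = 108.8
D / 108.8 = 24300 / 108.8 = 223.3
d = 223.3^(1/0.79) = 223.3^1.2658 = 940.2 m

d ≈ 940 m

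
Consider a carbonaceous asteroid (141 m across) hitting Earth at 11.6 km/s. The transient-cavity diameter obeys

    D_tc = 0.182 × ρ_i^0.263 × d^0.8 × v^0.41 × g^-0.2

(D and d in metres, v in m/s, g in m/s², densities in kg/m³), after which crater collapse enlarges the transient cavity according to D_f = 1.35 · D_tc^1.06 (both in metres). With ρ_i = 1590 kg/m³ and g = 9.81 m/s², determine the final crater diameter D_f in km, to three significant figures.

v = 11600 m/s.
ρ_i^0.263 = 1590^0.263 = 6.950
d^0.8 = 141^0.8 = 52.41
v^0.41 = 11600^0.41 = 46.39
g^-0.2 = 9.81^-0.2 = 0.6334
D_tc = 0.182 × 6.950 × 52.41 × 46.39 × 0.6334 = 1948 m
D_f = 1.35 × (1948)^1.06 = 4143 m
     = 4.143 km

D_f ≈ 4.14 km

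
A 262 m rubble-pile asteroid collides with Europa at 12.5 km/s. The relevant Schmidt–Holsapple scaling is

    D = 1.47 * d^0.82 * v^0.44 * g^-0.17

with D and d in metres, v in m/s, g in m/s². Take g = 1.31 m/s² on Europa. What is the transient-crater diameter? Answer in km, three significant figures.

In SI units: v = 12500 m/s.
d^0.82 = 262^0.82 = 96.16
v^0.44 = 12500^0.44 = 63.48
g^-0.17 = 1.31^-0.17 = 0.9551
D = 1.47 × 96.16 × 63.48 × 0.9551 = 8570 m
   = 8.570 km

D ≈ 8.57 km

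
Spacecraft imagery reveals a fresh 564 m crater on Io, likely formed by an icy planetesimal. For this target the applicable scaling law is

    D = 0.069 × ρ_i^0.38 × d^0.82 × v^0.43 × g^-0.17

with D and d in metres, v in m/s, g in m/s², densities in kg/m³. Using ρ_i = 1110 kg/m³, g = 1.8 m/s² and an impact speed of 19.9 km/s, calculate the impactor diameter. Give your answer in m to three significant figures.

d ≈ 14.4 m

Rearranging for d: d = [D / (0.069 · 1110^0.38 · 19900^0.43 · 1.8^-0.17)]^(1/0.82).
1110^0.38 = 14.36
19900^0.43 = 70.55
1.8^-0.17 = 0.9049
Denominator = 0.069 × 14.36 × 70.55 × 0.9049 = 63.26
D / 63.26 = 564 / 63.26 = 8.916
d = 8.916^(1/0.82) = 8.916^1.2195 = 14.41 m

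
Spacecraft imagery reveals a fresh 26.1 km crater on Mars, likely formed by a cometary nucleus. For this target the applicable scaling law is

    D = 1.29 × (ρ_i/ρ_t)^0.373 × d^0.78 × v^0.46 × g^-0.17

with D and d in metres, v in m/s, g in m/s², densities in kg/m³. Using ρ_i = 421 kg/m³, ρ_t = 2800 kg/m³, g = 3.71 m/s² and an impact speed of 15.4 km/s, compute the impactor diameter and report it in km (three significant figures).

Rearranging for d: d = [D / (1.29 · (421/2800)^0.373 · 15400^0.46 · 3.71^-0.17)]^(1/0.78).
D = 26100 m.
(421/2800)^0.373 = 0.4933
15400^0.46 = 84.38
3.71^-0.17 = 0.8002
Denominator = 1.29 × 0.4933 × 84.38 × 0.8002 = 42.97
D / 42.97 = 26100 / 42.97 = 607.4
d = 607.4^(1/0.78) = 607.4^1.2821 = 3704 m

d ≈ 3.70 km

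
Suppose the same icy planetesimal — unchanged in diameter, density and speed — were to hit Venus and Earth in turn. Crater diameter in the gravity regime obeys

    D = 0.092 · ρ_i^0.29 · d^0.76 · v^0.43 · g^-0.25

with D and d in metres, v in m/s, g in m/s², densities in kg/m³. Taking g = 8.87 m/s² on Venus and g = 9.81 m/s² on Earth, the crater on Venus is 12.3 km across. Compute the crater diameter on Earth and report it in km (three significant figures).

All impactor-dependent factors cancel in the ratio, leaving D_Earth/D_Venus = (g_Earth/g_Venus)^-0.25.
(9.81/8.87)^-0.25 = 1.106^-0.25 = 0.9751
D_Earth = 0.9751 × 12.3 km = 12.0 km

D ≈ 12.0 km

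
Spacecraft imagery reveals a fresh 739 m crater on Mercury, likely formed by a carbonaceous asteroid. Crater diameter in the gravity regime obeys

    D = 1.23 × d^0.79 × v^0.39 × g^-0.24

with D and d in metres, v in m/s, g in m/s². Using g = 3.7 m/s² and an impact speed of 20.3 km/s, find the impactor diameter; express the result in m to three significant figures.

d ≈ 36.6 m

Rearranging for d: d = [D / (1.23 · 20300^0.39 · 3.7^-0.24)]^(1/0.79).
20300^0.39 = 47.85
3.7^-0.24 = 0.7305
Denominator = 1.23 × 47.85 × 0.7305 = 42.99
D / 42.99 = 739 / 42.99 = 17.19
d = 17.19^(1/0.79) = 17.19^1.2658 = 36.61 m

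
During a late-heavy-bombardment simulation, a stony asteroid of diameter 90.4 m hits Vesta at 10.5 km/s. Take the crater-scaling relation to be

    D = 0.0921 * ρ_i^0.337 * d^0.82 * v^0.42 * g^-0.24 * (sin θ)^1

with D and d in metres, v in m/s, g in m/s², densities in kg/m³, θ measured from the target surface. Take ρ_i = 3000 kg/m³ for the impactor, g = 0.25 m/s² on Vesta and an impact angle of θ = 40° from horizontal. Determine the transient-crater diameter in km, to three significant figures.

D ≈ 2.41 km

In SI units: v = 10500 m/s.
ρ_i^0.337 = 3000^0.337 = 14.85
d^0.82 = 90.4^0.82 = 40.18
v^0.42 = 10500^0.42 = 48.85
g^-0.24 = 0.25^-0.24 = 1.395
(sin 40°)^1 = 0.6428^1 = 0.6428
D = 0.0921 × 14.85 × 40.18 × 48.85 × 1.395 × 0.6428 = 2407 m
   = 2.407 km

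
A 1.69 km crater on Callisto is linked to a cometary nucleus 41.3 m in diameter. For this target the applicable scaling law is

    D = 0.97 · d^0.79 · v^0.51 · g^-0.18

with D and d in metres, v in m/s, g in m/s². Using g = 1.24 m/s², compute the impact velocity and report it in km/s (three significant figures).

v ≈ 7.67 km/s

Rearranging for v: v = [D / (0.97 · 41.3^0.79 · 1.24^-0.18)]^(1/0.51).
D = 1690 m.
41.3^0.79 = 18.91
1.24^-0.18 = 0.9620
Denominator = 0.97 × 18.91 × 0.9620 = 17.65
D / 17.65 = 1690 / 17.65 = 95.75
v = 95.75^(1/0.51) = 95.75^1.9608 = 7667 m/s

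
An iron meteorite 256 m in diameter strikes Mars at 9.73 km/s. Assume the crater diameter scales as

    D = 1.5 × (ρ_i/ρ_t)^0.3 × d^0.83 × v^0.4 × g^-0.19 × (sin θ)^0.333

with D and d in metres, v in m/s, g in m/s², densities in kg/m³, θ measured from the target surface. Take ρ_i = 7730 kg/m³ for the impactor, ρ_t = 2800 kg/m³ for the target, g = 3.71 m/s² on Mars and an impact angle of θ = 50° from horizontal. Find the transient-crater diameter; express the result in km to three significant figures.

In SI units: v = 9730 m/s.
(ρ_i/ρ_t)^0.3 = (7730/2800)^0.3 = 1.356
d^0.83 = 256^0.83 = 99.73
v^0.4 = 9730^0.4 = 39.38
g^-0.19 = 3.71^-0.19 = 0.7795
(sin 50°)^0.333 = 0.7660^0.333 = 0.9151
D = 1.5 × 1.356 × 99.73 × 39.38 × 0.7795 × 0.9151 = 5698 m
   = 5.698 km

D ≈ 5.70 km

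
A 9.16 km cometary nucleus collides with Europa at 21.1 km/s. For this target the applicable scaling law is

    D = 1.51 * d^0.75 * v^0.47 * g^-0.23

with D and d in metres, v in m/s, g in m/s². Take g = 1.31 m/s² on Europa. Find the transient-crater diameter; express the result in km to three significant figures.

In SI units: d = 9160 m, v = 21100 m/s.
d^0.75 = 9160^0.75 = 936.3
v^0.47 = 21100^0.47 = 107.7
g^-0.23 = 1.31^-0.23 = 0.9398
D = 1.51 × 936.3 × 107.7 × 0.9398 = 1.431 × 10^5 m
   = 143.1 km

D ≈ 143 km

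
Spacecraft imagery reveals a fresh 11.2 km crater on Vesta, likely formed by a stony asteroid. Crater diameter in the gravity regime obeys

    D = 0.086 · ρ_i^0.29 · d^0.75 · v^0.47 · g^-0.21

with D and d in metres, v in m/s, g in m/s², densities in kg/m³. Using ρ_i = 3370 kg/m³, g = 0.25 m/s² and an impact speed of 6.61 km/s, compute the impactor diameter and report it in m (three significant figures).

Rearranging for d: d = [D / (0.086 · 3370^0.29 · 6610^0.47 · 0.25^-0.21)]^(1/0.75).
D = 11200 m.
3370^0.29 = 10.54
6610^0.47 = 62.44
0.25^-0.21 = 1.338
Denominator = 0.086 × 10.54 × 62.44 × 1.338 = 75.73
D / 75.73 = 11200 / 75.73 = 147.9
d = 147.9^(1/0.75) = 147.9^1.3333 = 782.0 m

d ≈ 782 m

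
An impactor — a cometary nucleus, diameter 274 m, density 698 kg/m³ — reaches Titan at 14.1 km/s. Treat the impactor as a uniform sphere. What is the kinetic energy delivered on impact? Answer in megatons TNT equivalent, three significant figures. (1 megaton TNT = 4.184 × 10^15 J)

v = 14100 m/s.
Mass m = (π/6) ρ d³ = (π/6) × 698 × (274)³ = 7.518 × 10^9 kg
E = ½ m v² = 0.5 × 7.518 × 10^9 × (14100)² = 7.473 × 10^17 J
   = 7.473 × 10^17 / 4.184×10^15 = 178.6 Mt

E ≈ 179 Mt TNT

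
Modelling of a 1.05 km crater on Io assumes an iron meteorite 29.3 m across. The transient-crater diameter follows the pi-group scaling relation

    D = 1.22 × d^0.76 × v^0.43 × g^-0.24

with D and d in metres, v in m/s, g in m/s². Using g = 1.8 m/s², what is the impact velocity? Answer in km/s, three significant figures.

Rearranging for v: v = [D / (1.22 · 29.3^0.76 · 1.8^-0.24)]^(1/0.43).
D = 1050 m.
29.3^0.76 = 13.03
1.8^-0.24 = 0.8684
Denominator = 1.22 × 13.03 × 0.8684 = 13.80
D / 13.80 = 1050 / 13.80 = 76.09
v = 76.09^(1/0.43) = 76.09^2.3256 = 23726 m/s

v ≈ 23.7 km/s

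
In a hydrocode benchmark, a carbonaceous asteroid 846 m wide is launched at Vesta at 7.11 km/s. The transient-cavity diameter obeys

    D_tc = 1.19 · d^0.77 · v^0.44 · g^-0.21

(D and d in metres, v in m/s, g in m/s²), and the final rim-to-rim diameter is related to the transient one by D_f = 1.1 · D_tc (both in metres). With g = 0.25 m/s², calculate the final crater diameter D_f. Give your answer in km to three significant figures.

D_f ≈ 15.6 km

v = 7110 m/s.
d^0.77 = 846^0.77 = 179.5
v^0.44 = 7110^0.44 = 49.52
g^-0.21 = 0.25^-0.21 = 1.338
D_tc = 1.19 × 179.5 × 49.52 × 1.338 = 14150 m
D_f = 1.1 × 14150 = 15565 m
     = 15.57 km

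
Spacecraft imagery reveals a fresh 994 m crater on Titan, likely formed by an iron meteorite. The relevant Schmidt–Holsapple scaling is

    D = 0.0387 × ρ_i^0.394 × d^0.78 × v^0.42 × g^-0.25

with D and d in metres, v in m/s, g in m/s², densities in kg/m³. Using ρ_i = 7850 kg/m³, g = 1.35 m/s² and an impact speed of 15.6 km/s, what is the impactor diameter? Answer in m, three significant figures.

d ≈ 29.5 m

Rearranging for d: d = [D / (0.0387 · 7850^0.394 · 15600^0.42 · 1.35^-0.25)]^(1/0.78).
7850^0.394 = 34.24
15600^0.42 = 57.69
1.35^-0.25 = 0.9277
Denominator = 0.0387 × 34.24 × 57.69 × 0.9277 = 70.92
D / 70.92 = 994 / 70.92 = 14.02
d = 14.02^(1/0.78) = 14.02^1.2821 = 29.53 m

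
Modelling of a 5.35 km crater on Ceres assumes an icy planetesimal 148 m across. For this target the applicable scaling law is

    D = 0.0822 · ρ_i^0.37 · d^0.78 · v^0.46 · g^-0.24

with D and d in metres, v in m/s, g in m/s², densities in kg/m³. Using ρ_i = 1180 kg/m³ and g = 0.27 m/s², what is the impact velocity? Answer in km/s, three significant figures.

Rearranging for v: v = [D / (0.0822 · 1180^0.37 · 148^0.78 · 0.27^-0.24)]^(1/0.46).
D = 5350 m.
1180^0.37 = 13.70
148^0.78 = 49.30
0.27^-0.24 = 1.369
Denominator = 0.0822 × 13.70 × 49.30 × 1.369 = 76.01
D / 76.01 = 5350 / 76.01 = 70.39
v = 70.39^(1/0.46) = 70.39^2.1739 = 10383 m/s

v ≈ 10.4 km/s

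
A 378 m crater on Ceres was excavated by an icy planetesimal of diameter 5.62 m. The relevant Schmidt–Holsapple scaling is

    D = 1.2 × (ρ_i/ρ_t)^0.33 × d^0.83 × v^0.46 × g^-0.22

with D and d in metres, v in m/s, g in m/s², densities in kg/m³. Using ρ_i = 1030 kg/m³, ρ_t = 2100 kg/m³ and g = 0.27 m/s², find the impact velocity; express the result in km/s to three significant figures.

v ≈ 10.7 km/s

Rearranging for v: v = [D / (1.2 · (1030/2100)^0.33 · 5.62^0.83 · 0.27^-0.22)]^(1/0.46).
(1030/2100)^0.33 = 0.7905
5.62^0.83 = 4.191
0.27^-0.22 = 1.334
Denominator = 1.2 × 0.7905 × 4.191 × 1.334 = 5.303
D / 5.303 = 378 / 5.303 = 71.28
v = 71.28^(1/0.46) = 71.28^2.1739 = 10670 m/s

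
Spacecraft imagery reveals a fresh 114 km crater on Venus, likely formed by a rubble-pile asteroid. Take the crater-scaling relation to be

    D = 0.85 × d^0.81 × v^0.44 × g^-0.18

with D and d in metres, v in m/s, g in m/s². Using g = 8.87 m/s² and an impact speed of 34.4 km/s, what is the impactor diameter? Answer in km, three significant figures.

d ≈ 11.9 km

Rearranging for d: d = [D / (0.85 · 34400^0.44 · 8.87^-0.18)]^(1/0.81).
D = 114000 m.
34400^0.44 = 99.10
8.87^-0.18 = 0.6751
Denominator = 0.85 × 99.10 × 0.6751 = 56.87
D / 56.87 = 114000 / 56.87 = 2005
d = 2005^(1/0.81) = 2005^1.2346 = 11934 m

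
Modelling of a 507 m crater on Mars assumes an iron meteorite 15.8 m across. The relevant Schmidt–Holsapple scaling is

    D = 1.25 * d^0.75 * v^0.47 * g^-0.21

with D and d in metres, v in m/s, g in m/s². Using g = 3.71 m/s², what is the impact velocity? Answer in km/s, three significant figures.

Rearranging for v: v = [D / (1.25 · 15.8^0.75 · 3.71^-0.21)]^(1/0.47).
15.8^0.75 = 7.925
3.71^-0.21 = 0.7593
Denominator = 1.25 × 7.925 × 0.7593 = 7.522
D / 7.522 = 507 / 7.522 = 67.40
v = 67.40^(1/0.47) = 67.40^2.1277 = 7777 m/s

v ≈ 7.78 km/s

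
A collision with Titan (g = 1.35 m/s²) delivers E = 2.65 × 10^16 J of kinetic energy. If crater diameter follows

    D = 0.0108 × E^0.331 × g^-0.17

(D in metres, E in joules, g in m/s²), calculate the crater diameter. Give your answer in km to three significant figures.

E^0.331 = (2.65 × 10^16)^0.331 = 2.730 × 10^5
g^-0.17 = 1.35^-0.17 = 0.9503
D = 0.0108 × 2.730 × 10^5 × 0.9503 = 2802 m
   = 2.802 km

D ≈ 2.80 km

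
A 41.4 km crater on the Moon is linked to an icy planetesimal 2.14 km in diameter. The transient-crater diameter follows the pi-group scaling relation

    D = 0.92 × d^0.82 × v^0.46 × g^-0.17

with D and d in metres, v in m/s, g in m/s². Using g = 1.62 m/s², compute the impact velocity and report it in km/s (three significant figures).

Rearranging for v: v = [D / (0.92 · 2140^0.82 · 1.62^-0.17)]^(1/0.46).
D = 41400 m.
2140^0.82 = 538.2
1.62^-0.17 = 0.9213
Denominator = 0.92 × 538.2 × 0.9213 = 456.2
D / 456.2 = 41400 / 456.2 = 90.75
v = 90.75^(1/0.46) = 90.75^2.1739 = 18037 m/s

v ≈ 18.0 km/s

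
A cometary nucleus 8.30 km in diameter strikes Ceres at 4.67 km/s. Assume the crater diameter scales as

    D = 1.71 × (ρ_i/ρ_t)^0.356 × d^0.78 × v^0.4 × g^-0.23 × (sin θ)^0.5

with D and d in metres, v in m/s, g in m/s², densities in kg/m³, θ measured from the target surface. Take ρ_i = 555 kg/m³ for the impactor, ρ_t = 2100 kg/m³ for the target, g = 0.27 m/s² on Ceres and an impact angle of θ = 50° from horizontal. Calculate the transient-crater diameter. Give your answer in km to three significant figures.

In SI units: d = 8300 m, v = 4670 m/s.
(ρ_i/ρ_t)^0.356 = (555/2100)^0.356 = 0.6227
d^0.78 = 8300^0.78 = 1140
v^0.4 = 4670^0.4 = 29.36
g^-0.23 = 0.27^-0.23 = 1.351
(sin 50°)^0.5 = 0.7660^0.5 = 0.8752
D = 1.71 × 0.6227 × 1140 × 29.36 × 1.351 × 0.8752 = 42140 m
   = 42.14 km

D ≈ 42.1 km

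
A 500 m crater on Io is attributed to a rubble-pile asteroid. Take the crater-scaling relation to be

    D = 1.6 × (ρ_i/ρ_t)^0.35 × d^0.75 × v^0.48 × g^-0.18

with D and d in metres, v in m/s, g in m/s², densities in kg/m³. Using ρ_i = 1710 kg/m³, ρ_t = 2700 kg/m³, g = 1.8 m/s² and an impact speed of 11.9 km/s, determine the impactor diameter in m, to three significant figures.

Rearranging for d: d = [D / (1.6 · (1710/2700)^0.35 · 11900^0.48 · 1.8^-0.18)]^(1/0.75).
(1710/2700)^0.35 = 0.8523
11900^0.48 = 90.42
1.8^-0.18 = 0.8996
Denominator = 1.6 × 0.8523 × 90.42 × 0.8996 = 110.9
D / 110.9 = 500 / 110.9 = 4.509
d = 4.509^(1/0.75) = 4.509^1.3333 = 7.449 m

d ≈ 7.45 m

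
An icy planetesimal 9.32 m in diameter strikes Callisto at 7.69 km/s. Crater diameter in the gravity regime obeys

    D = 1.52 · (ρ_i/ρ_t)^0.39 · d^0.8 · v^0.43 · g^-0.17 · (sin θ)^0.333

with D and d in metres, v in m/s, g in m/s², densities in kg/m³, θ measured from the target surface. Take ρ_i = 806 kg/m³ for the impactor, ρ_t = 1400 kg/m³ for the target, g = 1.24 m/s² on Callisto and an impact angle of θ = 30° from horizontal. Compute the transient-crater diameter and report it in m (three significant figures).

In SI units: v = 7690 m/s.
(ρ_i/ρ_t)^0.39 = (806/1400)^0.39 = 0.8063
d^0.8 = 9.32^0.8 = 5.964
v^0.43 = 7690^0.43 = 46.88
g^-0.17 = 1.24^-0.17 = 0.9641
(sin 30°)^0.333 = 0.5000^0.333 = 0.7939
D = 1.52 × 0.8063 × 5.964 × 46.88 × 0.9641 × 0.7939 = 262.3 m

D ≈ 262 m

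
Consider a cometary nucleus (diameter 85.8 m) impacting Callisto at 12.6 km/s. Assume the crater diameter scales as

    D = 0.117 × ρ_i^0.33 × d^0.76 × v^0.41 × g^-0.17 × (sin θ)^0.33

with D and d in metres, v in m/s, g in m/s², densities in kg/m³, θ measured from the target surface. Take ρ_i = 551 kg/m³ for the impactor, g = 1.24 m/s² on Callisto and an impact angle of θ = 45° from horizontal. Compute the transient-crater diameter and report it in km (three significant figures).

In SI units: v = 12600 m/s.
ρ_i^0.33 = 551^0.33 = 8.027
d^0.76 = 85.8^0.76 = 29.47
v^0.41 = 12600^0.41 = 47.99
g^-0.17 = 1.24^-0.17 = 0.9641
(sin 45°)^0.33 = 0.7071^0.33 = 0.8919
D = 0.117 × 8.027 × 29.47 × 47.99 × 0.9641 × 0.8919 = 1142 m
   = 1.142 km

D ≈ 1.14 km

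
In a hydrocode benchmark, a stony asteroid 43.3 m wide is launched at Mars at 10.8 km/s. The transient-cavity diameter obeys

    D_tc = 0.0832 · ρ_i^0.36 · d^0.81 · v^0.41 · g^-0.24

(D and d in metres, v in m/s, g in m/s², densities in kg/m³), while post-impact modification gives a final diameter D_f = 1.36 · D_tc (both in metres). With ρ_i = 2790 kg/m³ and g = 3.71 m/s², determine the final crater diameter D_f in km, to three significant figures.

v = 10800 m/s.
ρ_i^0.36 = 2790^0.36 = 17.39
d^0.81 = 43.3^0.81 = 21.16
v^0.41 = 10800^0.41 = 45.05
g^-0.24 = 3.71^-0.24 = 0.7300
D_tc = 0.0832 × 17.39 × 21.16 × 45.05 × 0.7300 = 1007 m
D_f = 1.36 × 1007 = 1370 m
     = 1.370 km

D_f ≈ 1.37 km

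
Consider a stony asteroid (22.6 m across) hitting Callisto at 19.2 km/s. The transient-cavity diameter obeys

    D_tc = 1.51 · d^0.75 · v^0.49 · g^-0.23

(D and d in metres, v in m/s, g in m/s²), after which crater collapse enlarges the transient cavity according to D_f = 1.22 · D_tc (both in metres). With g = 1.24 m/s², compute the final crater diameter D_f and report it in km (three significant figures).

v = 19200 m/s.
d^0.75 = 22.6^0.75 = 10.37
v^0.49 = 19200^0.49 = 125.6
g^-0.23 = 1.24^-0.23 = 0.9517
D_tc = 1.51 × 10.37 × 125.6 × 0.9517 = 1872 m
D_f = 1.22 × 1872 = 2284 m
     = 2.284 km

D_f ≈ 2.28 km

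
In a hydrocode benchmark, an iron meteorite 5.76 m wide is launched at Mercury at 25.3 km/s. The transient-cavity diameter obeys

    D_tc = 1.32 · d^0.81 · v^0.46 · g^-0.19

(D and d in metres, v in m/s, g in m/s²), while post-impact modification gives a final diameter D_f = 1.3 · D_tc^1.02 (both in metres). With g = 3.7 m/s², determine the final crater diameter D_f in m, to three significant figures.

v = 25300 m/s.
d^0.81 = 5.76^0.81 = 4.130
v^0.46 = 25300^0.46 = 106.0
g^-0.19 = 3.7^-0.19 = 0.7799
D_tc = 1.32 × 4.130 × 106.0 × 0.7799 = 450.7 m
D_f = 1.3 × (450.7)^1.02 = 662.1 m

D_f ≈ 662 m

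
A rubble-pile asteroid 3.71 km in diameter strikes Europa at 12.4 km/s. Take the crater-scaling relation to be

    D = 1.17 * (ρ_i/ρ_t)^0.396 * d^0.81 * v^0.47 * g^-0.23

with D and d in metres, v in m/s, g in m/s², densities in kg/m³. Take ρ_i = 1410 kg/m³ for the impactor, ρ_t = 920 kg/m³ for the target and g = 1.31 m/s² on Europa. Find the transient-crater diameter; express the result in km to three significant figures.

In SI units: d = 3710 m, v = 12400 m/s.
(ρ_i/ρ_t)^0.396 = (1410/920)^0.396 = 1.184
d^0.81 = 3710^0.81 = 778.4
v^0.47 = 12400^0.47 = 83.93
g^-0.23 = 1.31^-0.23 = 0.9398
D = 1.17 × 1.184 × 778.4 × 83.93 × 0.9398 = 85054 m
   = 85.05 km

D ≈ 85.1 km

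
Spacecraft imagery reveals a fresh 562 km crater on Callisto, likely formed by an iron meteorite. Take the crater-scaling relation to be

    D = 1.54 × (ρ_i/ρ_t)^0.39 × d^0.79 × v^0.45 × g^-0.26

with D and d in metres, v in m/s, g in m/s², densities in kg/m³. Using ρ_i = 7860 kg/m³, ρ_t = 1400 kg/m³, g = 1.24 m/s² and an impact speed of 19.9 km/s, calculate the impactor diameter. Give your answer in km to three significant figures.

Rearranging for d: d = [D / (1.54 · (7860/1400)^0.39 · 19900^0.45 · 1.24^-0.26)]^(1/0.79).
D = 562000 m.
(7860/1400)^0.39 = 1.960
19900^0.45 = 86.00
1.24^-0.26 = 0.9456
Denominator = 1.54 × 1.960 × 86.00 × 0.9456 = 245.5
D / 245.5 = 562000 / 245.5 = 2289
d = 2289^(1/0.79) = 2289^1.2658 = 17891 m

d ≈ 17.9 km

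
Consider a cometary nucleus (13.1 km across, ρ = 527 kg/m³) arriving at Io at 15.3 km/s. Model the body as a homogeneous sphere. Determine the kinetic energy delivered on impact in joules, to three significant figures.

d = 13100 m; v = 15300 m/s.
Mass m = (π/6) ρ d³ = (π/6) × 527 × (13100)³ = 6.203 × 10^14 kg
E = ½ m v² = 0.5 × 6.203 × 10^14 × (15300)² = 7.260 × 10^22 J

E ≈ 7.26 × 10^22 J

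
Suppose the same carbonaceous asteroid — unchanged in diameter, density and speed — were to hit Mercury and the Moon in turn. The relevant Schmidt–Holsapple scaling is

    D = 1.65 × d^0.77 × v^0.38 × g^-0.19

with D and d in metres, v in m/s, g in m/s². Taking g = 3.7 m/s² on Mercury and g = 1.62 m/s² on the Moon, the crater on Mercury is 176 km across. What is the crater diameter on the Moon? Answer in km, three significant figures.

D ≈ 206 km

All impactor-dependent factors cancel in the ratio, leaving D_Moon/D_Mercury = (g_Moon/g_Mercury)^-0.19.
(1.62/3.7)^-0.19 = 0.4378^-0.19 = 1.170
D_Moon = 1.170 × 176 km = 206 km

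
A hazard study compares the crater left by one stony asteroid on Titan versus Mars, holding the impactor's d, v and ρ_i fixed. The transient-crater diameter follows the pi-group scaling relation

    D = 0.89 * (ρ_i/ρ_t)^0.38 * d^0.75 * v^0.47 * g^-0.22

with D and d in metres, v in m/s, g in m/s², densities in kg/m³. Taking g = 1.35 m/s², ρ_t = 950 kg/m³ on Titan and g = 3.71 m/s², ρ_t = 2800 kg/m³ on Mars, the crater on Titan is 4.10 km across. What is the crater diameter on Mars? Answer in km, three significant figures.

D ≈ 2.18 km

The impactor-only factors (d, v, ρ_i) cancel in the ratio, leaving D_Mars/D_Titan = (g_Mars/g_Titan)^-0.22 · (ρ_t,Titan/ρ_t,Mars)^0.38.
(3.71/1.35)^-0.22 = 2.748^-0.22 = 0.8006
(950/2800)^0.38 = 0.3393^0.38 = 0.6632
Ratio = 0.8006 × 0.6632 = 0.5310
D_Mars = 0.5310 × 4.10 km = 2.18 km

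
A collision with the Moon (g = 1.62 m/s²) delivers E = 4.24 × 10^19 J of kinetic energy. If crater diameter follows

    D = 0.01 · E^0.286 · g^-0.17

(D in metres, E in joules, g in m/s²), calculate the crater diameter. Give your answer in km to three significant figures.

E^0.286 = (4.24 × 10^19)^0.286 = 4.106 × 10^5
g^-0.17 = 1.62^-0.17 = 0.9213
D = 0.01 × 4.106 × 10^5 × 0.9213 = 3783 m
   = 3.783 km

D ≈ 3.78 km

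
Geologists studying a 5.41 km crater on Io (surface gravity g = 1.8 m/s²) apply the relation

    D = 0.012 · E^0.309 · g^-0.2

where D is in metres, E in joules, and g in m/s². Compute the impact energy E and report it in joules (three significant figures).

Rearranging: E = [D / (0.012 · g^-0.2)]^(1/0.309).
D = 5410 m.
g^-0.2 = 1.8^-0.2 = 0.8891
D / (0.012 × 0.8891) = 5410 / (0.01067) = 5.070 × 10^5
E = (5.070 × 10^5)^3.2362 = 2.901 × 10^18 J

E ≈ 2.90 × 10^18 J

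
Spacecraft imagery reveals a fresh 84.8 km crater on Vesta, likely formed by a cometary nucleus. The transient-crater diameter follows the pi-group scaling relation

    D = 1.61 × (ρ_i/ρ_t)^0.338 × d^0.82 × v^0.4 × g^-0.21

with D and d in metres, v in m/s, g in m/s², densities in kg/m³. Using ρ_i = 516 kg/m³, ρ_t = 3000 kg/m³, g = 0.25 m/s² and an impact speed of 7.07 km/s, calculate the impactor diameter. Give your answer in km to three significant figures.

Rearranging for d: d = [D / (1.61 · (516/3000)^0.338 · 7070^0.4 · 0.25^-0.21)]^(1/0.82).
D = 84800 m.
(516/3000)^0.338 = 0.5516
7070^0.4 = 34.66
0.25^-0.21 = 1.338
Denominator = 1.61 × 0.5516 × 34.66 × 1.338 = 41.18
D / 41.18 = 84800 / 41.18 = 2059
d = 2059^(1/0.82) = 2059^1.2195 = 10990 m

d ≈ 11.0 km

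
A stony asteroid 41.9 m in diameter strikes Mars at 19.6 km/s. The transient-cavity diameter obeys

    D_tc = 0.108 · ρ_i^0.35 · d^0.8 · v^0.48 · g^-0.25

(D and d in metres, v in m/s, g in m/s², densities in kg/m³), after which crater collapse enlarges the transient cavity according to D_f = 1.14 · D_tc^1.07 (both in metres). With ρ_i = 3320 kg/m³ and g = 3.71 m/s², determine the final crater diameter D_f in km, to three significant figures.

D_f ≈ 6.06 km

v = 19600 m/s.
ρ_i^0.35 = 3320^0.35 = 17.08
d^0.8 = 41.9^0.8 = 19.85
v^0.48 = 19600^0.48 = 114.9
g^-0.25 = 3.71^-0.25 = 0.7205
D_tc = 0.108 × 17.08 × 19.85 × 114.9 × 0.7205 = 3031 m
D_f = 1.14 × (3031)^1.07 = 6056 m
     = 6.056 km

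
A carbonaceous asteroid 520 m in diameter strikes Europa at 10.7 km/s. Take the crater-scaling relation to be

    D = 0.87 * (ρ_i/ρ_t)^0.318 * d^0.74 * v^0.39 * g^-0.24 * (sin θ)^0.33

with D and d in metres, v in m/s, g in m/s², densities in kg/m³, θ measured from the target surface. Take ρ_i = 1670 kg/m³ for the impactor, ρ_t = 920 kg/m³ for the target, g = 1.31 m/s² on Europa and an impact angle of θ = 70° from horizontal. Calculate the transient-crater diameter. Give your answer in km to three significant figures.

D ≈ 3.68 km

In SI units: v = 10700 m/s.
(ρ_i/ρ_t)^0.318 = (1670/920)^0.318 = 1.209
d^0.74 = 520^0.74 = 102.3
v^0.39 = 10700^0.39 = 37.28
g^-0.24 = 1.31^-0.24 = 0.9372
(sin 70°)^0.33 = 0.9397^0.33 = 0.9797
D = 0.87 × 1.209 × 102.3 × 37.28 × 0.9372 × 0.9797 = 3683 m
   = 3.683 km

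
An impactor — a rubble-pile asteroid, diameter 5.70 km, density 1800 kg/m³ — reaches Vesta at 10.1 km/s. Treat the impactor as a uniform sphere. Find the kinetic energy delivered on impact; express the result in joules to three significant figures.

E ≈ 8.90 × 10^21 J

d = 5700 m; v = 10100 m/s.
Mass m = (π/6) ρ d³ = (π/6) × 1800 × (5700)³ = 1.745 × 10^14 kg
E = ½ m v² = 0.5 × 1.745 × 10^14 × (10100)² = 8.900 × 10^21 J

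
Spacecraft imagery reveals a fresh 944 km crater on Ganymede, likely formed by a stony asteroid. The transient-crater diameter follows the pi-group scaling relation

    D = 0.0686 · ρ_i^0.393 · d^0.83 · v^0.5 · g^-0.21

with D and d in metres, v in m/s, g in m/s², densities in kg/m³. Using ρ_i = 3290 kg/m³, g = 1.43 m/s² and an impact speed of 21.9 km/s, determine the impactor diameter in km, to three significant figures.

Rearranging for d: d = [D / (0.0686 · 3290^0.393 · 21900^0.5 · 1.43^-0.21)]^(1/0.83).
D = 944000 m.
3290^0.393 = 24.11
21900^0.5 = 148.0
1.43^-0.21 = 0.9276
Denominator = 0.0686 × 24.11 × 148.0 × 0.9276 = 227.1
D / 227.1 = 944000 / 227.1 = 4157
d = 4157^(1/0.83) = 4157^1.2048 = 22904 m

d ≈ 22.9 km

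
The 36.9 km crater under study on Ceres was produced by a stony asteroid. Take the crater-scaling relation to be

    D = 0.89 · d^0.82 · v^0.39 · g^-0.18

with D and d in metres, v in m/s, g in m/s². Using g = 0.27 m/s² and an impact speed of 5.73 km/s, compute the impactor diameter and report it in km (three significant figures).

d ≈ 5.24 km

Rearranging for d: d = [D / (0.89 · 5730^0.39 · 0.27^-0.18)]^(1/0.82).
D = 36900 m.
5730^0.39 = 29.22
0.27^-0.18 = 1.266
Denominator = 0.89 × 29.22 × 1.266 = 32.92
D / 32.92 = 36900 / 32.92 = 1121
d = 1121^(1/0.82) = 1121^1.2195 = 5236 m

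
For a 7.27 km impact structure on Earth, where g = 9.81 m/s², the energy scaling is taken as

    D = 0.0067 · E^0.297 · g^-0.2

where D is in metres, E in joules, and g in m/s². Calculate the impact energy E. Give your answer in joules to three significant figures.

Rearranging: E = [D / (0.0067 · g^-0.2)]^(1/0.297).
D = 7270 m.
g^-0.2 = 9.81^-0.2 = 0.6334
D / (0.0067 × 0.6334) = 7270 / (4.244 × 10^-3) = 1.713 × 10^6
E = (1.713 × 10^6)^3.367 = 9.751 × 10^20 J

E ≈ 9.75 × 10^20 J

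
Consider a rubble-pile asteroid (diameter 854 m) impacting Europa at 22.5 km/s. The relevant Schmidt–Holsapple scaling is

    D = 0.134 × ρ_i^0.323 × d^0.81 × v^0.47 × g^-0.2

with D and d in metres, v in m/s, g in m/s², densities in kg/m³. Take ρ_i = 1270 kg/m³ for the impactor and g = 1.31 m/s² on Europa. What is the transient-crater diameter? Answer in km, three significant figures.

D ≈ 33.6 km

In SI units: v = 22500 m/s.
ρ_i^0.323 = 1270^0.323 = 10.06
d^0.81 = 854^0.81 = 236.9
v^0.47 = 22500^0.47 = 111.1
g^-0.2 = 1.31^-0.2 = 0.9474
D = 0.134 × 10.06 × 236.9 × 111.1 × 0.9474 = 33614 m
   = 33.61 km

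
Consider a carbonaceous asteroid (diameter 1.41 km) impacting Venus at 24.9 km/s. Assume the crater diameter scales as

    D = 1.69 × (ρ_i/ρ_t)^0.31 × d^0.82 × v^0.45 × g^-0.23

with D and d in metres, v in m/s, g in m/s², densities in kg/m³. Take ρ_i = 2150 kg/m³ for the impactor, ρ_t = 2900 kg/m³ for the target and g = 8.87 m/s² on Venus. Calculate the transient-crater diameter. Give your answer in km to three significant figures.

D ≈ 33.9 km

In SI units: d = 1410 m, v = 24900 m/s.
(ρ_i/ρ_t)^0.31 = (2150/2900)^0.31 = 0.9114
d^0.82 = 1410^0.82 = 382.3
v^0.45 = 24900^0.45 = 95.12
g^-0.23 = 8.87^-0.23 = 0.6053
D = 1.69 × 0.9114 × 382.3 × 95.12 × 0.6053 = 33903 m
   = 33.90 km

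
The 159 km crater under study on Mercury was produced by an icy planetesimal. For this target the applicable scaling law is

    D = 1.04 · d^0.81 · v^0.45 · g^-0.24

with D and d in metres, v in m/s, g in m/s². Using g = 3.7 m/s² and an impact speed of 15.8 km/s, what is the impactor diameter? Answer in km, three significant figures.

d ≈ 17.2 km

Rearranging for d: d = [D / (1.04 · 15800^0.45 · 3.7^-0.24)]^(1/0.81).
D = 159000 m.
15800^0.45 = 77.52
3.7^-0.24 = 0.7305
Denominator = 1.04 × 77.52 × 0.7305 = 58.89
D / 58.89 = 159000 / 58.89 = 2700
d = 2700^(1/0.81) = 2700^1.2346 = 17233 m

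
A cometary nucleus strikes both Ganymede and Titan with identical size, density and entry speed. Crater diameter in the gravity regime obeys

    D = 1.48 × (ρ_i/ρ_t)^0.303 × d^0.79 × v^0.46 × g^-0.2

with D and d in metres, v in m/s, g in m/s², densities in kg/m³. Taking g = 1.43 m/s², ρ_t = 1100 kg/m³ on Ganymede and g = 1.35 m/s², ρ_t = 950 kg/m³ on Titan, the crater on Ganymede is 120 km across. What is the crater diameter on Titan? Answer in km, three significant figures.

The impactor-only factors (d, v, ρ_i) cancel in the ratio, leaving D_Titan/D_Ganymede = (g_Titan/g_Ganymede)^-0.2 · (ρ_t,Ganymede/ρ_t,Titan)^0.303.
(1.35/1.43)^-0.2 = 0.9441^-0.2 = 1.012
(1100/950)^0.303 = 1.158^0.303 = 1.045
Ratio = 1.012 × 1.045 = 1.058
D_Titan = 1.058 × 120 km = 127 km

D ≈ 127 km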